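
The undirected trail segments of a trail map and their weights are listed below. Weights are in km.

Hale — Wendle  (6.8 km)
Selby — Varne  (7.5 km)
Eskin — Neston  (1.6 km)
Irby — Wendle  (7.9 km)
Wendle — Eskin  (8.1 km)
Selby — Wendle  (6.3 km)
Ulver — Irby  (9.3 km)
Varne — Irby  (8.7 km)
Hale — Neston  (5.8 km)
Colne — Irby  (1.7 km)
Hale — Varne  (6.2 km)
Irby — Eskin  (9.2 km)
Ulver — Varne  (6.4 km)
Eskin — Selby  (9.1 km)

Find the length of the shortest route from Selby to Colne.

15.9 km

Running Dijkstra from Selby:
Selby: 0
Wendle: 6.3  (via Selby)
Varne: 7.5  (via Selby)
Eskin: 9.1  (via Selby)
Neston: 10.7  (via Eskin)
Hale: 13.1  (via Wendle)
Ulver: 13.9  (via Varne)
Irby: 14.2  (via Wendle)
Colne: 15.9  (via Irby)
Shortest route: Selby–Wendle–Irby–Colne = 15.9 km.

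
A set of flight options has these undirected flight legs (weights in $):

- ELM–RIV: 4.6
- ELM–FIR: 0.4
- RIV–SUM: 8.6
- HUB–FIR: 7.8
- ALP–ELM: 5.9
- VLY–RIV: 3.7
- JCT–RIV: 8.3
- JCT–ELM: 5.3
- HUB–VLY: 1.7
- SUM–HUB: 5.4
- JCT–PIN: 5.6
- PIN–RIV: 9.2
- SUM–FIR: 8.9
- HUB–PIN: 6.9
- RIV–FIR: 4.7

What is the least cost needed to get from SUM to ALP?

Candidate routes:
SUM - HUB - FIR - ELM - ALP: 5.4+7.8+0.4+5.9 = 19.5
SUM - FIR - ELM - ALP: 8.9+0.4+5.9 = 15.2
SUM - RIV - ELM - ALP: 8.6+4.6+5.9 = 19.1
Cheapest is SUM - FIR - ELM - ALP at $15.2.

$15.2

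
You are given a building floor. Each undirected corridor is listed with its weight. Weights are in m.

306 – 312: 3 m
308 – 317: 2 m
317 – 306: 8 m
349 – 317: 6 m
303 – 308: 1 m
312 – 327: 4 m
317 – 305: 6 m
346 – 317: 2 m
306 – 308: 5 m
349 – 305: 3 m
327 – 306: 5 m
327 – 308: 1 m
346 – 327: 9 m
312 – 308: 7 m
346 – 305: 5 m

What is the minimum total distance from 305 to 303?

9 m

Candidate routes:
305 → 317 → 308 → 303: 6+2+1 = 9
305 → 346 → 317 → 308 → 303: 5+2+2+1 = 10
Cheapest is 305 → 317 → 308 → 303 at 9 m.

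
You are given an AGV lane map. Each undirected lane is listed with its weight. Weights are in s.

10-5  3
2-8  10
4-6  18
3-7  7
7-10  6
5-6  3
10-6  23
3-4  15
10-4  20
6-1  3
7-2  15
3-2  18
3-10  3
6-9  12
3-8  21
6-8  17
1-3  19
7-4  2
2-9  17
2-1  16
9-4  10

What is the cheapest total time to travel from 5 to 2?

Settle nodes by increasing distance from 5:
5: 0
6: 3  (via 5)
10: 3  (via 5)
1: 6  (via 6)
3: 6  (via 10)
7: 9  (via 10)
4: 11  (via 7)
9: 15  (via 6)
8: 20  (via 6)
2: 22  (via 1)
Shortest route: 5–6–1–2 = 22 s.

22 s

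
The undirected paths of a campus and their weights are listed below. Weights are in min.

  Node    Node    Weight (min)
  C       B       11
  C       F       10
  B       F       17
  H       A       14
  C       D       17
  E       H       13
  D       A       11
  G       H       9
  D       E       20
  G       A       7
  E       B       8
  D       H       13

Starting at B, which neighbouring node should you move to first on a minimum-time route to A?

E

Candidate routes:
B - E - H - G - A: 8+13+9+7 = 37
B - E - H - A: 8+13+14 = 35
The minimum is 35 min via B - E - H - A.
So from B the first move is to E.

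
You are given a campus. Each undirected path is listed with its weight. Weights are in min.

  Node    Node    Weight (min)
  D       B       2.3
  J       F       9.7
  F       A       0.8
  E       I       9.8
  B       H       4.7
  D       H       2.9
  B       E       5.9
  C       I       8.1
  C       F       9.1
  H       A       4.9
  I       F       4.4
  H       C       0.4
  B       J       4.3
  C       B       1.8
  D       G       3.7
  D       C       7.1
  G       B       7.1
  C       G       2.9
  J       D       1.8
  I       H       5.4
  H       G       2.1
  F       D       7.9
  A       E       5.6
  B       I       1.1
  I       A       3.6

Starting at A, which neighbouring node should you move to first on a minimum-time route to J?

I

Compare a few routes:
A - I - B - J: 3.6+1.1+4.3 = 9
A - I - B - D - J: 3.6+1.1+2.3+1.8 = 8.8
A - F - I - B - D - J: 0.8+4.4+1.1+2.3+1.8 = 10.4
A - H - D - J: 4.9+2.9+1.8 = 9.6
Cheapest is A - I - B - D - J at 8.8 min.
So from A the first move is to I.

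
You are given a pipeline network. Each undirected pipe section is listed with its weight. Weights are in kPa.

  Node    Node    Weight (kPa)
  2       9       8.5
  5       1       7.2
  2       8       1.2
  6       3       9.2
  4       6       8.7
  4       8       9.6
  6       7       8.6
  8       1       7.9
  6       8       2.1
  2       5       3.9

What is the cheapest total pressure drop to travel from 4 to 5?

14.7 kPa

Shortest distances from 4:
4: 0
6: 8.7  (via 4)
8: 9.6  (via 4)
2: 10.8  (via 8)
5: 14.7  (via 2)
Shortest route: 4 → 8 → 2 → 5 = 14.7 kPa.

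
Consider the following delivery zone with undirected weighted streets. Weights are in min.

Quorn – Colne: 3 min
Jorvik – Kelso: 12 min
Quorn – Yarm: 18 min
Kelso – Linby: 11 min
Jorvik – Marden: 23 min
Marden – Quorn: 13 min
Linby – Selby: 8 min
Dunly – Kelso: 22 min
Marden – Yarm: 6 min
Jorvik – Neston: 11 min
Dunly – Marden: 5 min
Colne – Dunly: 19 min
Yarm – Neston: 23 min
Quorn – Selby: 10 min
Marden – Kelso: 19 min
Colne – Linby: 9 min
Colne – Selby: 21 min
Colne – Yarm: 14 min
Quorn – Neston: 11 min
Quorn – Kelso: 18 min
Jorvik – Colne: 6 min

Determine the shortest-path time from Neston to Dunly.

Running Dijkstra from Neston:
Neston: 0
Quorn: 11  (via Neston)
Jorvik: 11  (via Neston)
Colne: 14  (via Quorn)
Selby: 21  (via Quorn)
Yarm: 23  (via Neston)
Kelso: 23  (via Jorvik)
Linby: 23  (via Colne)
Marden: 24  (via Quorn)
Dunly: 29  (via Marden)
Shortest route: Neston–Quorn–Marden–Dunly = 29 min.

29 min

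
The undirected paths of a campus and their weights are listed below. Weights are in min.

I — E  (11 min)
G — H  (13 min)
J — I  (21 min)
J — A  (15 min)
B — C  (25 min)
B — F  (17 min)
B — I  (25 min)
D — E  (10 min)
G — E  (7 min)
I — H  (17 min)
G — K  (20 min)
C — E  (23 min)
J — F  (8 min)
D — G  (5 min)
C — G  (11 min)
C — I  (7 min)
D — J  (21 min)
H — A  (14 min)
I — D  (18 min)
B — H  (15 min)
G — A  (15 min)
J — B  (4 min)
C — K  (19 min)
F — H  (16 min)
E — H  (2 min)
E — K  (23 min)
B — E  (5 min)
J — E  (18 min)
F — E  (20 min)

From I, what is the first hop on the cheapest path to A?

E

Enumerating some paths:
I–E–H–A: 11+2+14 = 27
I–E–G–A: 11+7+15 = 33
I–H–A: 17+14 = 31
I–C–G–A: 7+11+15 = 33
Cheapest is I–E–H–A at 27 min.
So from I the first move is to E.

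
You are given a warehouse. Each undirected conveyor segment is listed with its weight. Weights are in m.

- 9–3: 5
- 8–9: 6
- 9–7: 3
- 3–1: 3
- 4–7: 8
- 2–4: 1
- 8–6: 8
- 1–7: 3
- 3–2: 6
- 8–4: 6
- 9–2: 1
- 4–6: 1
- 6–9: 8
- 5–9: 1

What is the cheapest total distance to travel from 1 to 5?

Settle nodes by increasing distance from 1:
1: 0
3: 3  (via 1)
7: 3  (via 1)
9: 6  (via 7)
2: 7  (via 9)
5: 7  (via 9)
Shortest route: 1–7–9–5 = 7 m.

7 m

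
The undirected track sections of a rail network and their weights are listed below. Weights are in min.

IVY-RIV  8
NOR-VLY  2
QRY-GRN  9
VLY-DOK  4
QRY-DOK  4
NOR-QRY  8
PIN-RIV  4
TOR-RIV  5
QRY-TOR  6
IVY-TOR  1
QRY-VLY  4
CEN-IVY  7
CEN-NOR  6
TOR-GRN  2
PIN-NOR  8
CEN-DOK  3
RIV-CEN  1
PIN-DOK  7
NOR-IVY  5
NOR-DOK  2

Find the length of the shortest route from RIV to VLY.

Shortest distances from RIV:
RIV: 0
CEN: 1  (via RIV)
DOK: 4  (via CEN)
PIN: 4  (via RIV)
TOR: 5  (via RIV)
IVY: 6  (via TOR)
NOR: 6  (via DOK)
GRN: 7  (via TOR)
QRY: 8  (via DOK)
VLY: 8  (via DOK)
Shortest route: RIV → CEN → DOK → VLY = 8 min.

8 min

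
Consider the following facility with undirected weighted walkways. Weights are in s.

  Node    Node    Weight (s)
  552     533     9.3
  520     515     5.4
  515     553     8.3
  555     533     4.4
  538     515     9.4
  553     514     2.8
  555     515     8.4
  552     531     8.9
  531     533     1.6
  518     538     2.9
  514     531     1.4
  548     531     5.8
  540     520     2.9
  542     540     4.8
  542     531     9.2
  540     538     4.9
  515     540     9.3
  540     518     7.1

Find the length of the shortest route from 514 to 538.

20.3 s

Settle nodes by increasing distance from 514:
514: 0
531: 1.4  (via 514)
553: 2.8  (via 514)
533: 3  (via 531)
548: 7.2  (via 531)
555: 7.4  (via 533)
552: 10.3  (via 531)
542: 10.6  (via 531)
515: 11.1  (via 553)
540: 15.4  (via 542)
520: 16.5  (via 515)
538: 20.3  (via 540)
Shortest route: 514–531–542–540–538 = 20.3 s.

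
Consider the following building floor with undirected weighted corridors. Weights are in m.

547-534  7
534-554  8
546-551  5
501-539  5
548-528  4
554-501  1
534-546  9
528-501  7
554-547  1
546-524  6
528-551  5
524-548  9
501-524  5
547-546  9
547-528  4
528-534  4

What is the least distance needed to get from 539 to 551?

16 m

Settle nodes by increasing distance from 539:
539: 0
501: 5  (via 539)
554: 6  (via 501)
547: 7  (via 554)
524: 10  (via 501)
528: 11  (via 547)
534: 14  (via 554)
548: 15  (via 528)
546: 16  (via 547)
551: 16  (via 528)
Shortest route: 539 → 501 → 554 → 547 → 528 → 551 = 16 m.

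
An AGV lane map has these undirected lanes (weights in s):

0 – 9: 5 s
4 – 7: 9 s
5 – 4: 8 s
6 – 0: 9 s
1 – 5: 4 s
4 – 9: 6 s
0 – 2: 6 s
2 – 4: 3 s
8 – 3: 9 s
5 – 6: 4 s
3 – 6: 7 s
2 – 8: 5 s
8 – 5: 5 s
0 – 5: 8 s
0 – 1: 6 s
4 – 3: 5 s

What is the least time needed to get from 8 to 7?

17 s

Running Dijkstra from 8:
8: 0
2: 5  (via 8)
5: 5  (via 8)
4: 8  (via 2)
1: 9  (via 5)
3: 9  (via 8)
6: 9  (via 5)
0: 11  (via 2)
9: 14  (via 4)
7: 17  (via 4)
Shortest route: 8 → 2 → 4 → 7 = 17 s.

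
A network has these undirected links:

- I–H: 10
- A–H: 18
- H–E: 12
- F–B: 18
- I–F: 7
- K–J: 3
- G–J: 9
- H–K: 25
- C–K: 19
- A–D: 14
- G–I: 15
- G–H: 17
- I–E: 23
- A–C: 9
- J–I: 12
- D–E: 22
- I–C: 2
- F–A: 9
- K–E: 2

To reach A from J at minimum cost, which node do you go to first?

I

Enumerating some paths:
J → I → F → A: 12+7+9 = 28
J → I → C → A: 12+2+9 = 23
Cheapest is J → I → C → A at 23.
So from J the first move is to I.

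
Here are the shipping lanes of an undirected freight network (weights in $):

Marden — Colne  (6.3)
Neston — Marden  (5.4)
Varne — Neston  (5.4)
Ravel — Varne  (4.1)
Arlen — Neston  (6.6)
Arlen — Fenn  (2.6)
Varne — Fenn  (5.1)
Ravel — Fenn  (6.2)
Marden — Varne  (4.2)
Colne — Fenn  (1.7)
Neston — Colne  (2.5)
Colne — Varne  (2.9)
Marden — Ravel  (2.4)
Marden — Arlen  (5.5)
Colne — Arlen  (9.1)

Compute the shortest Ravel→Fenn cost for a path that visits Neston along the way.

Shortest Ravel→Neston: Ravel → Marden → Neston = 7.8
Shortest Neston→Fenn: Neston → Colne → Fenn = 4.2
Total via Neston: 7.8 + 4.2 = $12.

$12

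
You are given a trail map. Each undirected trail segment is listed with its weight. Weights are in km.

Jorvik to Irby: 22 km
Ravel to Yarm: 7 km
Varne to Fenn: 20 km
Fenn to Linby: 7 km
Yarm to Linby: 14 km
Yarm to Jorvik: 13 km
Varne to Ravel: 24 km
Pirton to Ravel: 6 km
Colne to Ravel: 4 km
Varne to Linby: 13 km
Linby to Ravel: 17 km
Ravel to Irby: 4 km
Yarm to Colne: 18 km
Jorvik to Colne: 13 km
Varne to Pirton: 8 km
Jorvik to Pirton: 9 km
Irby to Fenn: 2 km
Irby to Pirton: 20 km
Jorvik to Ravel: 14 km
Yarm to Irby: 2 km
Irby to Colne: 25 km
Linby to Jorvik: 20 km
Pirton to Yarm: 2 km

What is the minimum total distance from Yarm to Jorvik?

Settle nodes by increasing distance from Yarm:
Yarm: 0
Irby: 2  (via Yarm)
Pirton: 2  (via Yarm)
Fenn: 4  (via Irby)
Ravel: 6  (via Irby)
Colne: 10  (via Ravel)
Varne: 10  (via Pirton)
Jorvik: 11  (via Pirton)
Shortest route: Yarm → Pirton → Jorvik = 11 km.

11 km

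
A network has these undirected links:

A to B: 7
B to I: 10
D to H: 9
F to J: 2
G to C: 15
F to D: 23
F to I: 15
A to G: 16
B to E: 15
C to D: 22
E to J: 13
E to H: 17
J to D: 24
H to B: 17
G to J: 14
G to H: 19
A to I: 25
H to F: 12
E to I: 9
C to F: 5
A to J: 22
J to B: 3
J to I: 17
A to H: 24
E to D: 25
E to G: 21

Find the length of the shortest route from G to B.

17

Enumerating some paths:
G - A - B: 16+7 = 23
G - J - B: 14+3 = 17
G - C - F - J - B: 15+5+2+3 = 25
G - H - B: 19+17 = 36
The minimum is 17 via G - J - B.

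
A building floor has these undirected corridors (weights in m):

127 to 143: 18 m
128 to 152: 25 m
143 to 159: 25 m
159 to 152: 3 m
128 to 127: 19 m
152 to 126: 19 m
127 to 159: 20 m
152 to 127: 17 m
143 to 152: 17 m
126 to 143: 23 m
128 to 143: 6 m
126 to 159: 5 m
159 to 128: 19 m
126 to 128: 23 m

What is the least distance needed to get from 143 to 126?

Candidate routes:
143–128–126: 6+23 = 29
143–152–159–126: 17+3+5 = 25
143–126: 23 = 23
The minimum is 23 m via 143–126.

23 m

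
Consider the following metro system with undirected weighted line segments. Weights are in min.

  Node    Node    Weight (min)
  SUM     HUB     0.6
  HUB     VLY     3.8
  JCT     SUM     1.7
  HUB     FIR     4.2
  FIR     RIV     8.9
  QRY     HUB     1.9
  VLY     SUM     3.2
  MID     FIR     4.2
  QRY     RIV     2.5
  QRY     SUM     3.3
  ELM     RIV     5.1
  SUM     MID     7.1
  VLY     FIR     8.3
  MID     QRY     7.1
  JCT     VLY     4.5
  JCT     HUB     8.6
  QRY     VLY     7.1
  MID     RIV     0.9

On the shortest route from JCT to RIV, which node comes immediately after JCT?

SUM

Compare a few routes:
JCT - SUM - MID - RIV: 1.7+7.1+0.9 = 9.7
JCT - SUM - HUB - QRY - RIV: 1.7+0.6+1.9+2.5 = 6.7
JCT - SUM - QRY - RIV: 1.7+3.3+2.5 = 7.5
JCT - SUM - HUB - FIR - MID - RIV: 1.7+0.6+4.2+4.2+0.9 = 11.6
Cheapest is JCT - SUM - HUB - QRY - RIV at 6.7 min.
So from JCT the first move is to SUM.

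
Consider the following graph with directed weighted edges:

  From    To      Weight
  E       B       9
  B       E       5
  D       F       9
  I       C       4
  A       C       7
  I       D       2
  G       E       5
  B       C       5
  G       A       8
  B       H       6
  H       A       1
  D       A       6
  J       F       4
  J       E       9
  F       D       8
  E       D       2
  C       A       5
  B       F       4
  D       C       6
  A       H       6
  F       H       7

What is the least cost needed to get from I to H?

14

Candidate routes:
I–C–A–H: 4+5+6 = 15
I–D–A–H: 2+6+6 = 14
I–D–C–A–H: 2+6+5+6 = 19
I–D–F–H: 2+9+7 = 18
The minimum is 14 via I–D–A–H.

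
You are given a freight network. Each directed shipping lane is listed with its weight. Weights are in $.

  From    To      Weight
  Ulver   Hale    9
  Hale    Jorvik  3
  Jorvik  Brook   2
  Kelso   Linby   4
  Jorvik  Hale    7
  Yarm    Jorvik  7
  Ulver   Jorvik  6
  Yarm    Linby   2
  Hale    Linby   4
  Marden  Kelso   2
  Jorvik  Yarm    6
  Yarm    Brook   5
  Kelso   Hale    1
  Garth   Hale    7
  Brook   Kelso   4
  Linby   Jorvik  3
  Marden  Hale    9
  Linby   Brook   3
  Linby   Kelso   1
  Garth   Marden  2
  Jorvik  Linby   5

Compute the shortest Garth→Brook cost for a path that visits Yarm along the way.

$19

Shortest Garth→Yarm: Garth → Marden → Kelso → Hale → Jorvik → Yarm = 14
Shortest Yarm→Brook: Yarm → Brook = 5
Total via Yarm: 14 + 5 = $19.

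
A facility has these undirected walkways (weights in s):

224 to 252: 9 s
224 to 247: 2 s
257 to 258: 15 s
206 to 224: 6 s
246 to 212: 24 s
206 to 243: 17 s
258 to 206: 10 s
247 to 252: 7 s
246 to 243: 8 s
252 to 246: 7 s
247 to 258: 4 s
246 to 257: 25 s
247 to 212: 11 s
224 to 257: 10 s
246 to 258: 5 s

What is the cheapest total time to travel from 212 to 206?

Enumerating some paths:
212 → 247 → 224 → 206: 11+2+6 = 19
212 → 247 → 252 → 224 → 206: 11+7+9+6 = 33
212 → 247 → 258 → 206: 11+4+10 = 25
Cheapest is 212 → 247 → 224 → 206 at 19 s.

19 s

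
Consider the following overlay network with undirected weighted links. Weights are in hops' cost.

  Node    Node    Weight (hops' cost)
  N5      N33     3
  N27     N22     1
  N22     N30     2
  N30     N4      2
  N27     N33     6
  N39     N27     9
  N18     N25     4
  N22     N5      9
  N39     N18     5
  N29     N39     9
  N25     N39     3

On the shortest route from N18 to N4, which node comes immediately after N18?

Enumerating some paths:
N18 → N25 → N39 → N27 → N22 → N30 → N4: 4+3+9+1+2+2 = 21
N18 → N39 → N27 → N22 → N30 → N4: 5+9+1+2+2 = 19
The minimum is 19 hops' cost via N18 → N39 → N27 → N22 → N30 → N4.
So from N18 the first move is to N39.

N39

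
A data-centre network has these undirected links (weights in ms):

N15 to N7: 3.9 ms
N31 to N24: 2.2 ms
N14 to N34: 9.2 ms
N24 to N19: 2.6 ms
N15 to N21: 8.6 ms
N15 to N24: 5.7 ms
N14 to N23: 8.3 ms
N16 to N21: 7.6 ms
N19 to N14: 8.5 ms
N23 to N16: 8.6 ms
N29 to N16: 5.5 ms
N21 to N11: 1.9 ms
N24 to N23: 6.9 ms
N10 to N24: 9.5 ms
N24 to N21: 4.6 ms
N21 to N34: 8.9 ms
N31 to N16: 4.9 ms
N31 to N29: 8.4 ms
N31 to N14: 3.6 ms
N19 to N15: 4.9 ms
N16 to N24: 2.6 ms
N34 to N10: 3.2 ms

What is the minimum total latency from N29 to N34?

Compare a few routes:
N29 - N31 - N14 - N34: 8.4+3.6+9.2 = 21.2
N29 - N16 - N24 - N10 - N34: 5.5+2.6+9.5+3.2 = 20.8
The minimum is 20.8 ms via N29 - N16 - N24 - N10 - N34.

20.8 ms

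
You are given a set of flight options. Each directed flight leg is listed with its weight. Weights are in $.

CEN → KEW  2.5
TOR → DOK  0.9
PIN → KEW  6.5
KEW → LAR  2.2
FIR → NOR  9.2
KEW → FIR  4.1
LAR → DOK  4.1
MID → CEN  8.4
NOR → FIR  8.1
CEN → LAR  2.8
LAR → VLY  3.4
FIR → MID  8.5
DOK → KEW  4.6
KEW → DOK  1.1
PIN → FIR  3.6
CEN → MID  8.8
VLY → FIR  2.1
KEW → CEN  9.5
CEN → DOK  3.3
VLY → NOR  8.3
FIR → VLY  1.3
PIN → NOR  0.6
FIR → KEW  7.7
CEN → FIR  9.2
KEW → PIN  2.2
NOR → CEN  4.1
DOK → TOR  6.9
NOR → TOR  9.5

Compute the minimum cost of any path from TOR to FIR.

$9.6

Shortest distances from TOR:
TOR: 0
DOK: 0.9  (via TOR)
KEW: 5.5  (via DOK)
LAR: 7.7  (via KEW)
PIN: 7.7  (via KEW)
NOR: 8.3  (via PIN)
FIR: 9.6  (via KEW)
Shortest route: TOR–DOK–KEW–FIR = $9.6.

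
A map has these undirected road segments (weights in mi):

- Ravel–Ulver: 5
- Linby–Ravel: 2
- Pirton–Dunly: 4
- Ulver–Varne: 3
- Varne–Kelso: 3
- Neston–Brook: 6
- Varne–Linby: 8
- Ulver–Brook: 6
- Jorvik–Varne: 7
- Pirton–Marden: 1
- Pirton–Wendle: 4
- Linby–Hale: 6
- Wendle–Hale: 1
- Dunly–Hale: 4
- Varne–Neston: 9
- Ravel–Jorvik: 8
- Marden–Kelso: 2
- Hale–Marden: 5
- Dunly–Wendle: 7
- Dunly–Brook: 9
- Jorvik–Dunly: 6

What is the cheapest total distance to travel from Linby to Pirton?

Candidate routes:
Linby - Hale - Wendle - Pirton: 6+1+4 = 11
Linby - Hale - Dunly - Pirton: 6+4+4 = 14
Linby - Hale - Marden - Pirton: 6+5+1 = 12
Cheapest is Linby - Hale - Wendle - Pirton at 11 mi.

11 mi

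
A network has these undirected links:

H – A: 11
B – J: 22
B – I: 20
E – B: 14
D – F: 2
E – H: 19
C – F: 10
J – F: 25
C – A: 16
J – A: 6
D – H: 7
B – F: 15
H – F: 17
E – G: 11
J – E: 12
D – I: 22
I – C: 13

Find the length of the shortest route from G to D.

Candidate routes:
G → E → H → D: 11+19+7 = 37
G → E → B → F → D: 11+14+15+2 = 42
Cheapest is G → E → H → D at 37.

37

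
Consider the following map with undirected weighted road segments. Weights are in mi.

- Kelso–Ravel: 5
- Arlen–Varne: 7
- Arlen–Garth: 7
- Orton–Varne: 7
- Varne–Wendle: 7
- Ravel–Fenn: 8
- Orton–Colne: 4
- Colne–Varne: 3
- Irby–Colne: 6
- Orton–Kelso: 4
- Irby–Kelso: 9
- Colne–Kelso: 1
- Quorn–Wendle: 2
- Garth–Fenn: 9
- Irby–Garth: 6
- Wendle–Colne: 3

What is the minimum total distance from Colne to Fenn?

14 mi

Candidate routes:
Colne → Irby → Garth → Fenn: 6+6+9 = 21
Colne → Orton → Kelso → Ravel → Fenn: 4+4+5+8 = 21
Colne → Kelso → Irby → Garth → Fenn: 1+9+6+9 = 25
Colne → Kelso → Ravel → Fenn: 1+5+8 = 14
The minimum is 14 mi via Colne → Kelso → Ravel → Fenn.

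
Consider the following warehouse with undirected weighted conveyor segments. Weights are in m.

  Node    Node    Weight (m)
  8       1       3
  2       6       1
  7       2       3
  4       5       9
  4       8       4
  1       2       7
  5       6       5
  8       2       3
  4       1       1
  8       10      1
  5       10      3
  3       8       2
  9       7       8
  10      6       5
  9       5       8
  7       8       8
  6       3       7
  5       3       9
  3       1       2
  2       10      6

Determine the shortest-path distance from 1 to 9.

Compare a few routes:
1 - 8 - 2 - 7 - 9: 3+3+3+8 = 17
1 - 3 - 8 - 10 - 5 - 9: 2+2+1+3+8 = 16
1 - 8 - 10 - 5 - 9: 3+1+3+8 = 15
The minimum is 15 m via 1 - 8 - 10 - 5 - 9.

15 m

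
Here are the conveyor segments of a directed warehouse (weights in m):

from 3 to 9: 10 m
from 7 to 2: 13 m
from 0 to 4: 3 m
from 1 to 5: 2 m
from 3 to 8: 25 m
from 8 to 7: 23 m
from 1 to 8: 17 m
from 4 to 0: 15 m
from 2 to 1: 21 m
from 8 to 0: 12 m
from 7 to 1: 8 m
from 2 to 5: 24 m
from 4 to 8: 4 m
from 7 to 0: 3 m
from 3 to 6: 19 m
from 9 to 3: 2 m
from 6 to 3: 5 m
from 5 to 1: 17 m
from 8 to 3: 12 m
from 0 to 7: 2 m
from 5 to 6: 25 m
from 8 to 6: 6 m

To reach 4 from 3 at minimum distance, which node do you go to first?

Candidate routes:
3 - 8 - 0 - 4: 25+12+3 = 40
3 - 8 - 7 - 0 - 4: 25+23+3+3 = 54
Cheapest is 3 - 8 - 0 - 4 at 40 m.
So from 3 the first move is to 8.

8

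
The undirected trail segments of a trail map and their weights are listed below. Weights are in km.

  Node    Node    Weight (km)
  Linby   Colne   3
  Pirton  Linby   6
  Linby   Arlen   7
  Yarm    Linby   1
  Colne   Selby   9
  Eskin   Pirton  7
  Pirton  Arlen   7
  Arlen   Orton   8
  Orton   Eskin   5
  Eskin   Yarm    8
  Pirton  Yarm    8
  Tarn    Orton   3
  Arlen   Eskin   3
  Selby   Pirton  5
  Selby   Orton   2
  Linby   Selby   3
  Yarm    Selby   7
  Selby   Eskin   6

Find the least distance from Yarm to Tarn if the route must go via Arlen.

19 km

Shortest Yarm→Arlen: Yarm–Linby–Arlen = 8
Shortest Arlen→Tarn: Arlen–Orton–Tarn = 11
Total via Arlen: 8 + 11 = 19 km.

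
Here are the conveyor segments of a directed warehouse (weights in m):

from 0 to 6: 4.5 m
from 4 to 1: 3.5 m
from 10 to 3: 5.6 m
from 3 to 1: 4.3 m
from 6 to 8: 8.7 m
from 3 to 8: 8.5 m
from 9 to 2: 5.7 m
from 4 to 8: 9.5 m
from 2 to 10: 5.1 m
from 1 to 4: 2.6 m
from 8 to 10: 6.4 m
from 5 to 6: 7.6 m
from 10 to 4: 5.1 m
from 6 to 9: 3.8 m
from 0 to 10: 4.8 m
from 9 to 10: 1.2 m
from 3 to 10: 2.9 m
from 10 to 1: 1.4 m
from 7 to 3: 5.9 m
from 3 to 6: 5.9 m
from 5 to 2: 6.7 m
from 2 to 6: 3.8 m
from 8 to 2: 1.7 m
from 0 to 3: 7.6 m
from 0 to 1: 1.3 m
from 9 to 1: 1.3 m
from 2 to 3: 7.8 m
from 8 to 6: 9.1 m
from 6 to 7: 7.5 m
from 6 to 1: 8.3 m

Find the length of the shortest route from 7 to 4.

12.8 m

Shortest distances from 7:
7: 0
3: 5.9  (via 7)
10: 8.8  (via 3)
1: 10.2  (via 3)
6: 11.8  (via 3)
4: 12.8  (via 1)
Shortest route: 7 → 3 → 1 → 4 = 12.8 m.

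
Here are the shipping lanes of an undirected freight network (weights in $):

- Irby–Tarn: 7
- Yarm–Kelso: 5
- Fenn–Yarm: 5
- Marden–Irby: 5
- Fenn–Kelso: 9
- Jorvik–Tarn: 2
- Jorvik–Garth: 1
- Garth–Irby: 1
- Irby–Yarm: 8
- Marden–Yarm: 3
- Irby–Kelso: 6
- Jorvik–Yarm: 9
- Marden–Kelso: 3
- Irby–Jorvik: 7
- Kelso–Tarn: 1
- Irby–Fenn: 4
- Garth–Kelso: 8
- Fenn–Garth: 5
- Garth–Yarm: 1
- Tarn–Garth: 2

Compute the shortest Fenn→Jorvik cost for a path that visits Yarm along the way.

$7

Shortest Fenn→Yarm: Fenn–Yarm = 5
Shortest Yarm→Jorvik: Yarm–Garth–Jorvik = 2
Total via Yarm: 5 + 2 = $7.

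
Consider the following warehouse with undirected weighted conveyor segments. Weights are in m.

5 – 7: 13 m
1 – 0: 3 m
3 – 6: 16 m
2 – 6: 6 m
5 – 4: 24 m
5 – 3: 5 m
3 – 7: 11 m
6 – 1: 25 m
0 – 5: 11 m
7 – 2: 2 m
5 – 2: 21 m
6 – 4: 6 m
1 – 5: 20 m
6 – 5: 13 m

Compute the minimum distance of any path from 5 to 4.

Shortest distances from 5:
5: 0
3: 5  (via 5)
0: 11  (via 5)
6: 13  (via 5)
7: 13  (via 5)
1: 14  (via 0)
2: 15  (via 7)
4: 19  (via 6)
Shortest route: 5–6–4 = 19 m.

19 m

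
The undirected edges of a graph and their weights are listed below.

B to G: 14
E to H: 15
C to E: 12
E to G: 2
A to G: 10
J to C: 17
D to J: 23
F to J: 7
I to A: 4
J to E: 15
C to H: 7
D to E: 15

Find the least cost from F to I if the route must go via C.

Shortest F→C: F → J → C = 24
Best C to I: C → E → G → A → I costing 28
Total via C: 24 + 28 = 52.

52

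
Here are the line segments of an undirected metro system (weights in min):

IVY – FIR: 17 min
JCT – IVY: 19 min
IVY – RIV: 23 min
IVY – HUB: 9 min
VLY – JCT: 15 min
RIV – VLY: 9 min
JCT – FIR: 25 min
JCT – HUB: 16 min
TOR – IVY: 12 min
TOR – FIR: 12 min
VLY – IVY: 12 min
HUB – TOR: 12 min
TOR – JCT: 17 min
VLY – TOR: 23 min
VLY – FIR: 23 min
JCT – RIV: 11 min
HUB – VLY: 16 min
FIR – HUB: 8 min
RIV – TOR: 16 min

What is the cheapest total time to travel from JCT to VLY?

15 min

Enumerating some paths:
JCT–HUB–VLY: 16+16 = 32
JCT–IVY–VLY: 19+12 = 31
JCT–RIV–VLY: 11+9 = 20
JCT–VLY: 15 = 15
Cheapest is JCT–VLY at 15 min.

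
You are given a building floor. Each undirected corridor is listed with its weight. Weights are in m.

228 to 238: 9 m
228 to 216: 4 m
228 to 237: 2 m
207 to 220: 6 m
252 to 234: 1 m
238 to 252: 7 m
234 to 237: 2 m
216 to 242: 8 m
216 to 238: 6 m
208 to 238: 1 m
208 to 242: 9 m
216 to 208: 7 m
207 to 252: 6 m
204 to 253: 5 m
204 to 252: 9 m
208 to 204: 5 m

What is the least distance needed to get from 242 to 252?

Shortest distances from 242:
242: 0
216: 8  (via 242)
208: 9  (via 242)
238: 10  (via 208)
228: 12  (via 216)
204: 14  (via 208)
237: 14  (via 228)
234: 16  (via 237)
252: 17  (via 238)
Shortest route: 242–208–238–252 = 17 m.

17 m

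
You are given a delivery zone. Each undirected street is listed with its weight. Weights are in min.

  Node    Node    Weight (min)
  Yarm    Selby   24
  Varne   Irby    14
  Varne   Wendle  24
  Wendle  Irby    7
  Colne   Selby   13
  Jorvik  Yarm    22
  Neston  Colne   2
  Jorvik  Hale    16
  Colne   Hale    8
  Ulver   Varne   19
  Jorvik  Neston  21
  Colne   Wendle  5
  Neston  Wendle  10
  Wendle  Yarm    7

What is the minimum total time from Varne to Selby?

39 min

Enumerating some paths:
Varne–Wendle–Colne–Selby: 24+5+13 = 42
Varne–Irby–Wendle–Neston–Colne–Selby: 14+7+10+2+13 = 46
Varne–Irby–Wendle–Colne–Selby: 14+7+5+13 = 39
Cheapest is Varne–Irby–Wendle–Colne–Selby at 39 min.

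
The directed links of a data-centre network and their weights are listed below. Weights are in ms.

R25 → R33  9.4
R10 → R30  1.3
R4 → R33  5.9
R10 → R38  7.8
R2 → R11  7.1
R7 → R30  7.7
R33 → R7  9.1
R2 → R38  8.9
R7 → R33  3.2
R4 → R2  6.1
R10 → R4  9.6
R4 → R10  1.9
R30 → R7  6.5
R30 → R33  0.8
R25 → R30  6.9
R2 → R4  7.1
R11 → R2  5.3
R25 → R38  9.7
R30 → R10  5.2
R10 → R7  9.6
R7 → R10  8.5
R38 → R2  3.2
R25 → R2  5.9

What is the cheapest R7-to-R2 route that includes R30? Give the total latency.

Best R7 to R30: R7–R30 costing 7.7
Best R30 to R2: R30–R10–R38–R2 costing 16.2
Total via R30: 7.7 + 16.2 = 23.9 ms.

23.9 ms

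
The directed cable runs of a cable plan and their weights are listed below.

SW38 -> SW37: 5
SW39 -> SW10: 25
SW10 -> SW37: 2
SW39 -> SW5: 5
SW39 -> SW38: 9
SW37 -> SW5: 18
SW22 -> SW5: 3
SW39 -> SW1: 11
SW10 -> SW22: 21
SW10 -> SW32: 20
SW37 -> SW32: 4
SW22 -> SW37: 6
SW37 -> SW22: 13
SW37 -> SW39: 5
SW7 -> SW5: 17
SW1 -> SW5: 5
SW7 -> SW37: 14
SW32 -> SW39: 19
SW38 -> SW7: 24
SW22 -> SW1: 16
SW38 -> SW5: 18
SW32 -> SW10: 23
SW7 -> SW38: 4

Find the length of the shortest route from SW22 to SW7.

Compare a few routes:
SW22 - SW37 - SW39 - SW38 - SW7: 6+5+9+24 = 44
SW22 - SW37 - SW32 - SW39 - SW38 - SW7: 6+4+19+9+24 = 62
The minimum is 44 via SW22 - SW37 - SW39 - SW38 - SW7.

44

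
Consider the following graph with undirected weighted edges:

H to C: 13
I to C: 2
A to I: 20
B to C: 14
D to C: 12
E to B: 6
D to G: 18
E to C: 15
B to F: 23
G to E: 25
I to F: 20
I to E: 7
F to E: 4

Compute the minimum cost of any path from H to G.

43

Candidate routes:
H → C → I → E → G: 13+2+7+25 = 47
H → C → D → G: 13+12+18 = 43
H → C → E → G: 13+15+25 = 53
The minimum is 43 via H → C → D → G.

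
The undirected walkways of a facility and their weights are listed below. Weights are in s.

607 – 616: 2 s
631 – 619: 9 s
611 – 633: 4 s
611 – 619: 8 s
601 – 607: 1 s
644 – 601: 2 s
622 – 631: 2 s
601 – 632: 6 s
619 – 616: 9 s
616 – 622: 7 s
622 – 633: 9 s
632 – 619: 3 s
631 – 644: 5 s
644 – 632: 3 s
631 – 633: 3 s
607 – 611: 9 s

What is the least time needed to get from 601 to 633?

10 s

Enumerating some paths:
601 - 607 - 611 - 633: 1+9+4 = 14
601 - 644 - 631 - 633: 2+5+3 = 10
Cheapest is 601 - 644 - 631 - 633 at 10 s.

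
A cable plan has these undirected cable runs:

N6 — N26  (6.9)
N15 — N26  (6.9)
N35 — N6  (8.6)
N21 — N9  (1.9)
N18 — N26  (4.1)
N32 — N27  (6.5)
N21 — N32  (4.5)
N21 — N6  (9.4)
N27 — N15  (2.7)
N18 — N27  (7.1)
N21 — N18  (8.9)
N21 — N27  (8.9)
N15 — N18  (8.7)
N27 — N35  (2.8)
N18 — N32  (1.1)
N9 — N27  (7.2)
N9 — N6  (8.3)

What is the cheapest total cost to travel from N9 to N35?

10

Settle nodes by increasing distance from N9:
N9: 0
N21: 1.9  (via N9)
N32: 6.4  (via N21)
N27: 7.2  (via N9)
N18: 7.5  (via N32)
N6: 8.3  (via N9)
N15: 9.9  (via N27)
N35: 10  (via N27)
Shortest route: N9 → N27 → N35 = 10.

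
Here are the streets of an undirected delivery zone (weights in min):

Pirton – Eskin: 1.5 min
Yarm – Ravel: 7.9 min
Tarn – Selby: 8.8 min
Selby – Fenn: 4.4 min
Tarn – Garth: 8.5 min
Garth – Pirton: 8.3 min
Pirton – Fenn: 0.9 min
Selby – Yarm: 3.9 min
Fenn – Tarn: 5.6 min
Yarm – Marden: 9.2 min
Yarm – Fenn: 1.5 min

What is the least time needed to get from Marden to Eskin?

13.1 min

Running Dijkstra from Marden:
Marden: 0
Yarm: 9.2  (via Marden)
Fenn: 10.7  (via Yarm)
Pirton: 11.6  (via Fenn)
Eskin: 13.1  (via Pirton)
Shortest route: Marden → Yarm → Fenn → Pirton → Eskin = 13.1 min.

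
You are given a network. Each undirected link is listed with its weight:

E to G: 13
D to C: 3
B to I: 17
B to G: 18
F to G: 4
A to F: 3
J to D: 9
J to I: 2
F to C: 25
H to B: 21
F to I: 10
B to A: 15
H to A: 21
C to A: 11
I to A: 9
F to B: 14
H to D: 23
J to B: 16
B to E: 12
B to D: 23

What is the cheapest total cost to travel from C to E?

Compare a few routes:
C - A - F - G - E: 11+3+4+13 = 31
C - A - B - E: 11+15+12 = 38
C - D - B - E: 3+23+12 = 38
Cheapest is C - A - F - G - E at 31.

31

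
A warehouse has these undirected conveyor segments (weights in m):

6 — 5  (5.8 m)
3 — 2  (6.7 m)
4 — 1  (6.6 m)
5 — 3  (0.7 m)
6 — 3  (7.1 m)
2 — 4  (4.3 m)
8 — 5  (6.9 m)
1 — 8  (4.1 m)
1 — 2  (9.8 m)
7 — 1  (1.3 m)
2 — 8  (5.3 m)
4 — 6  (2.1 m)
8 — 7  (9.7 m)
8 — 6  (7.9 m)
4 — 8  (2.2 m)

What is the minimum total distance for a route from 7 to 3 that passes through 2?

17.4 m

Shortest 7→2: 7–1–8–2 = 10.7
Shortest 2→3: 2–3 = 6.7
Total via 2: 10.7 + 6.7 = 17.4 m.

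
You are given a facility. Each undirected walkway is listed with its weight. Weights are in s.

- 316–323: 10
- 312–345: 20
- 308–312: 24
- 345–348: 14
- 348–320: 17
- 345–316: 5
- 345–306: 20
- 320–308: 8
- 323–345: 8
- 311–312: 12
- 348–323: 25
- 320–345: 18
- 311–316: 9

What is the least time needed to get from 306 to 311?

34 s

Shortest distances from 306:
306: 0
345: 20  (via 306)
316: 25  (via 345)
323: 28  (via 345)
311: 34  (via 316)
Shortest route: 306 → 345 → 316 → 311 = 34 s.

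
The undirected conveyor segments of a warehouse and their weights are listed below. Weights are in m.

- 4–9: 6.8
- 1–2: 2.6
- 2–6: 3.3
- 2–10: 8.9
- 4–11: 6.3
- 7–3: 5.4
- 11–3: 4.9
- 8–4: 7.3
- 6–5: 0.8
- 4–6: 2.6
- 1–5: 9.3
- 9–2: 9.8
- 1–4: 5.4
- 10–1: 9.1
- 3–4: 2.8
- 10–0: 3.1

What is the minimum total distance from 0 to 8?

Enumerating some paths:
0 - 10 - 2 - 6 - 4 - 8: 3.1+8.9+3.3+2.6+7.3 = 25.2
0 - 10 - 2 - 1 - 4 - 8: 3.1+8.9+2.6+5.4+7.3 = 27.3
0 - 10 - 1 - 4 - 8: 3.1+9.1+5.4+7.3 = 24.9
Cheapest is 0 - 10 - 1 - 4 - 8 at 24.9 m.

24.9 m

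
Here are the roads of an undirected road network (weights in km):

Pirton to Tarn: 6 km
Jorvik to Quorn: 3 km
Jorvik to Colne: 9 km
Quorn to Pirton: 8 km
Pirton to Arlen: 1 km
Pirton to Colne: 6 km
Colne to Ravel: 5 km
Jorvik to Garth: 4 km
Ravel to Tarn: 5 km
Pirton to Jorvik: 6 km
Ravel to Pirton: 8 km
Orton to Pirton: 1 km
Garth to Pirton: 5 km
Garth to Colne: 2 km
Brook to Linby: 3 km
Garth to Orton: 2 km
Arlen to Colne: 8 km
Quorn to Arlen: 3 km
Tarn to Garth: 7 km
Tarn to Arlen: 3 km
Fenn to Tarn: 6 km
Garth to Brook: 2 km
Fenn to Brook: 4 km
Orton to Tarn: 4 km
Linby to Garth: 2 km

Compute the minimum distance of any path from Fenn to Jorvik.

10 km

Shortest distances from Fenn:
Fenn: 0
Brook: 4  (via Fenn)
Garth: 6  (via Brook)
Tarn: 6  (via Fenn)
Linby: 7  (via Brook)
Colne: 8  (via Garth)
Orton: 8  (via Garth)
Pirton: 9  (via Orton)
Arlen: 9  (via Tarn)
Jorvik: 10  (via Garth)
Shortest route: Fenn–Brook–Garth–Jorvik = 10 km.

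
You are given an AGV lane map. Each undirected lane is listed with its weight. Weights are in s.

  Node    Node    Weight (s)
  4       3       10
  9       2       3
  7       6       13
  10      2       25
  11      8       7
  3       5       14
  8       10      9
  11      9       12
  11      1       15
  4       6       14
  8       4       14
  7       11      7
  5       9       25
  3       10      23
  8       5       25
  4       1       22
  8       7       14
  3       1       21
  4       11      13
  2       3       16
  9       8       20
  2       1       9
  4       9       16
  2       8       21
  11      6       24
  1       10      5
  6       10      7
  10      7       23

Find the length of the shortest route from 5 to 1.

35 s

Compare a few routes:
5–3–2–1: 14+16+9 = 39
5–3–1: 14+21 = 35
5–9–2–1: 25+3+9 = 37
Cheapest is 5–3–1 at 35 s.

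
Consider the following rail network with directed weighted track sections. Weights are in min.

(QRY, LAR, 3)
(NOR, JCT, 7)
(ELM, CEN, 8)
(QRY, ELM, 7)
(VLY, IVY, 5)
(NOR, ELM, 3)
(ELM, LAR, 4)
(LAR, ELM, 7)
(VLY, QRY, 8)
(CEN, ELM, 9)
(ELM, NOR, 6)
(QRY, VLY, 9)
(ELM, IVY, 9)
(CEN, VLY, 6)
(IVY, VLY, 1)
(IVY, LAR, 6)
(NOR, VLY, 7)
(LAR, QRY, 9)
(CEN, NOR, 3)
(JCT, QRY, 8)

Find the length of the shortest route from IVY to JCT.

Shortest distances from IVY:
IVY: 0
VLY: 1  (via IVY)
LAR: 6  (via IVY)
QRY: 9  (via VLY)
ELM: 13  (via LAR)
NOR: 19  (via ELM)
CEN: 21  (via ELM)
JCT: 26  (via NOR)
Shortest route: IVY–LAR–ELM–NOR–JCT = 26 min.

26 min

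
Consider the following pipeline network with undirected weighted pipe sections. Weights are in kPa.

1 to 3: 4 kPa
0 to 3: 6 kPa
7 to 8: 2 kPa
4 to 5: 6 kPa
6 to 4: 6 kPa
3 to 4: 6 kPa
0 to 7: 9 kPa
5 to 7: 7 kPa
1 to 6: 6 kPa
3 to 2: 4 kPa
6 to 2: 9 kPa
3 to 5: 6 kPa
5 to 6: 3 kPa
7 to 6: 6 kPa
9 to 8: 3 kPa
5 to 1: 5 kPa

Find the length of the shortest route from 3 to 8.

Settle nodes by increasing distance from 3:
3: 0
1: 4  (via 3)
2: 4  (via 3)
0: 6  (via 3)
4: 6  (via 3)
5: 6  (via 3)
6: 9  (via 5)
7: 13  (via 5)
8: 15  (via 7)
Shortest route: 3–5–7–8 = 15 kPa.

15 kPa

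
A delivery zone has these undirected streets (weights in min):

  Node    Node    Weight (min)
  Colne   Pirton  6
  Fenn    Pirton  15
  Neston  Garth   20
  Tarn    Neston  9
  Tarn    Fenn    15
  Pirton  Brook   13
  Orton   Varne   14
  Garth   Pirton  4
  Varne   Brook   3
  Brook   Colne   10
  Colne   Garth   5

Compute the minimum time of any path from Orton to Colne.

Running Dijkstra from Orton:
Orton: 0
Varne: 14  (via Orton)
Brook: 17  (via Varne)
Colne: 27  (via Brook)
Shortest route: Orton → Varne → Brook → Colne = 27 min.

27 min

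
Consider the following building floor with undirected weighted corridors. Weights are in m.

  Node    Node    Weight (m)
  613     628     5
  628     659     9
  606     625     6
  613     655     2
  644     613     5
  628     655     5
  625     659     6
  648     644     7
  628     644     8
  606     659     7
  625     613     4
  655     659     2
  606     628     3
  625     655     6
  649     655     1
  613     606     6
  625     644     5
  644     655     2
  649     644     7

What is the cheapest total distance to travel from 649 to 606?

Shortest distances from 649:
649: 0
655: 1  (via 649)
644: 3  (via 655)
613: 3  (via 655)
659: 3  (via 655)
628: 6  (via 655)
625: 7  (via 655)
606: 9  (via 613)
Shortest route: 649 → 655 → 613 → 606 = 9 m.

9 m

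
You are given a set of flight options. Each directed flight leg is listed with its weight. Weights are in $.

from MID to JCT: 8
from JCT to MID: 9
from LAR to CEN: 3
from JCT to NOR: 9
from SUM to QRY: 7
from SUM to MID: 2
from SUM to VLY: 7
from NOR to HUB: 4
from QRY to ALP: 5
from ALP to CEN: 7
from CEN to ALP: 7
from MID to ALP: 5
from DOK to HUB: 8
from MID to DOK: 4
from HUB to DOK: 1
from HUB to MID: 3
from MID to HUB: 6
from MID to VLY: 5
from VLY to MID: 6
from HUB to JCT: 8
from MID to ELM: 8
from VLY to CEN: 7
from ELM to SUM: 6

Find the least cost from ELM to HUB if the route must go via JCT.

$29

Shortest ELM→JCT: ELM–SUM–MID–JCT = 16
Best JCT to HUB: JCT–NOR–HUB costing 13
Total via JCT: 16 + 13 = $29.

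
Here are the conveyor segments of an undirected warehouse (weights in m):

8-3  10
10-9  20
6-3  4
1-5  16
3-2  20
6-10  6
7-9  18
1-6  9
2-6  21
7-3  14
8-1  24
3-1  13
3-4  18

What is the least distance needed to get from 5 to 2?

46 m

Settle nodes by increasing distance from 5:
5: 0
1: 16  (via 5)
6: 25  (via 1)
3: 29  (via 1)
10: 31  (via 6)
8: 39  (via 3)
7: 43  (via 3)
2: 46  (via 6)
Shortest route: 5 → 1 → 6 → 2 = 46 m.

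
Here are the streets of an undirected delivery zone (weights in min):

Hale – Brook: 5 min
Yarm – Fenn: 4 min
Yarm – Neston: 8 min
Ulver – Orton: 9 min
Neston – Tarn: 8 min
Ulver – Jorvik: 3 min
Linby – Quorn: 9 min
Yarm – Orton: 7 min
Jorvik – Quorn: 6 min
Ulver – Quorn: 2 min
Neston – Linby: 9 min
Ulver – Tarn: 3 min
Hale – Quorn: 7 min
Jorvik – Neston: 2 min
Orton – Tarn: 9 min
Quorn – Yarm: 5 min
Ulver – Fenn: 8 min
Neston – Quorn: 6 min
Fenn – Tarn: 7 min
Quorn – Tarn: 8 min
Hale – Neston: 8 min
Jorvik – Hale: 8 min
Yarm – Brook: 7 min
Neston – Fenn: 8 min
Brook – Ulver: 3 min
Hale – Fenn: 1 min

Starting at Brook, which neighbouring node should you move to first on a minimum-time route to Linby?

Compare a few routes:
Brook–Ulver–Quorn–Linby: 3+2+9 = 14
Brook–Ulver–Jorvik–Neston–Linby: 3+3+2+9 = 17
The minimum is 14 min via Brook–Ulver–Quorn–Linby.
So from Brook the first move is to Ulver.

Ulver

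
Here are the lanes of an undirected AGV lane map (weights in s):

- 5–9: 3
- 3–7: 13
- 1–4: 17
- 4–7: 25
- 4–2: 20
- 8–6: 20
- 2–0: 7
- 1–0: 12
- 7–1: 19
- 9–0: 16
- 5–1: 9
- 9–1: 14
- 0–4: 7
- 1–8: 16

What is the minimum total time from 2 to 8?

Shortest distances from 2:
2: 0
0: 7  (via 2)
4: 14  (via 0)
1: 19  (via 0)
9: 23  (via 0)
5: 26  (via 9)
8: 35  (via 1)
Shortest route: 2–0–1–8 = 35 s.

35 s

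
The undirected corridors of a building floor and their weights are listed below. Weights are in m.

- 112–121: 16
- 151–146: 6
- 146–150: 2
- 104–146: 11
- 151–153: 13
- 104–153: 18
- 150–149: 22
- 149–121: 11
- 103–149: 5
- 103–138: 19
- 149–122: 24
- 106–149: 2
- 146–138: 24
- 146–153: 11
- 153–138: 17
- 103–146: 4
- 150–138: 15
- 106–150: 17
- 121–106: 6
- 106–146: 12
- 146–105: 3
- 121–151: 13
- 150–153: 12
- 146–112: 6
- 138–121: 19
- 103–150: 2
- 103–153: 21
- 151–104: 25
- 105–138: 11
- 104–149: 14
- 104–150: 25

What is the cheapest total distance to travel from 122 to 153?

Running Dijkstra from 122:
122: 0
149: 24  (via 122)
106: 26  (via 149)
103: 29  (via 149)
150: 31  (via 103)
121: 32  (via 106)
146: 33  (via 103)
105: 36  (via 146)
104: 38  (via 149)
112: 39  (via 146)
151: 39  (via 146)
153: 43  (via 150)
Shortest route: 122 → 149 → 103 → 150 → 153 = 43 m.

43 m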